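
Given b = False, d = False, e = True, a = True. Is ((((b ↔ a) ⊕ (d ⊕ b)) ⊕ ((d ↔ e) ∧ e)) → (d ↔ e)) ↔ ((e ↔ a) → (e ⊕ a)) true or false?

False

Substituting b=False, d=False, e=True, a=True:
b ↔ a = False ↔ True = False
d ⊕ b = False ⊕ False = False
(b ↔ a) ⊕ (d ⊕ b) = False ⊕ False = False
d ↔ e = False ↔ True = False
(d ↔ e) ∧ e = False ∧ True = False
((b ↔ a) ⊕ (d ⊕ b)) ⊕ ((d ↔ e) ∧ e) = False ⊕ False = False
d ↔ e = False ↔ True = False
(((b ↔ a) ⊕ (d ⊕ b)) ⊕ ((d ↔ e) ∧ e)) → (d ↔ e) = False → False = True
e ↔ a = True ↔ True = True
e ⊕ a = True ⊕ True = False
(e ↔ a) → (e ⊕ a) = True → False = False
((((b ↔ a) ⊕ (d ⊕ b)) ⊕ ((d ↔ e) ∧ e)) → (d ↔ e)) ↔ ((e ↔ a) → (e ⊕ a)) = True ↔ False = False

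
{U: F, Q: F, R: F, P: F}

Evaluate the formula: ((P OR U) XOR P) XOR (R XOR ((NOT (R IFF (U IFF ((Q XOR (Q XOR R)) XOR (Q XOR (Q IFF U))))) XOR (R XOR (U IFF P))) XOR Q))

Substituting U=F, Q=F, R=F, P=F:
P OR U = F OR F = F
(P OR U) XOR P = F XOR F = F
Q XOR R = F XOR F = F
Q XOR (Q XOR R) = F XOR F = F
Q IFF U = F IFF F = T
Q XOR (Q IFF U) = F XOR T = T
(Q XOR (Q XOR R)) XOR (Q XOR (Q IFF U)) = F XOR T = T
U IFF ((Q XOR (Q XOR R)) XOR (Q XOR (Q IFF U))) = F IFF T = F
R IFF (U IFF ((Q XOR (Q XOR R)) XOR (Q XOR (Q IFF U)))) = F IFF F = T
NOT (R IFF (U IFF ((Q XOR (Q XOR R)) XOR (Q XOR (Q IFF U))))) = NOT T = F
U IFF P = F IFF F = T
R XOR (U IFF P) = F XOR T = T
NOT (R IFF (U IFF ((Q XOR (Q XOR R)) XOR (Q XOR (Q IFF U))))) XOR (R XOR (U IFF P)) = F XOR T = T
(NOT (R IFF (U IFF ((Q XOR (Q XOR R)) XOR (Q XOR (Q IFF U))))) XOR (R XOR (U IFF P))) XOR Q = T XOR F = T
R XOR ((NOT (R IFF (U IFF ((Q XOR (Q XOR R)) XOR (Q XOR (Q IFF U))))) XOR (R XOR (U IFF P))) XOR Q) = F XOR T = T
((P OR U) XOR P) XOR (R XOR ((NOT (R IFF (U IFF ((Q XOR (Q XOR R)) XOR (Q XOR (Q IFF U))))) XOR (R XOR (U IFF P))) XOR Q)) = F XOR T = T

T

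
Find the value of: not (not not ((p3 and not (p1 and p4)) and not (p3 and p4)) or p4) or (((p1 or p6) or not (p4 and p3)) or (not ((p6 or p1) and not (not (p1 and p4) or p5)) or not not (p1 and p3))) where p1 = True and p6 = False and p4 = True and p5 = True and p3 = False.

Substituting p1=True, p6=False, p4=True, p5=True, p3=False:
p1 and p4 = True and True = True
not (p1 and p4) = not True = False
p3 and not (p1 and p4) = False and False = False
p3 and p4 = False and True = False
not (p3 and p4) = not False = True
(p3 and not (p1 and p4)) and not (p3 and p4) = False and True = False
not ((p3 and not (p1 and p4)) and not (p3 and p4)) = not False = True
not not ((p3 and not (p1 and p4)) and not (p3 and p4)) = not True = False
not not ((p3 and not (p1 and p4)) and not (p3 and p4)) or p4 = False or True = True
not (not not ((p3 and not (p1 and p4)) and not (p3 and p4)) or p4) = not True = False
p1 or p6 = True or False = True
p4 and p3 = True and False = False
not (p4 and p3) = not False = True
(p1 or p6) or not (p4 and p3) = True or True = True
p6 or p1 = False or True = True
p1 and p4 = True and True = True
not (p1 and p4) = not True = False
not (p1 and p4) or p5 = False or True = True
not (not (p1 and p4) or p5) = not True = False
(p6 or p1) and not (not (p1 and p4) or p5) = True and False = False
not ((p6 or p1) and not (not (p1 and p4) or p5)) = not False = True
p1 and p3 = True and False = False
not (p1 and p3) = not False = True
not not (p1 and p3) = not True = False
not ((p6 or p1) and not (not (p1 and p4) or p5)) or not not (p1 and p3) = True or False = True
((p1 or p6) or not (p4 and p3)) or (not ((p6 or p1) and not (not (p1 and p4) or p5)) or not not (p1 and p3)) = True or True = True
not (not not ((p3 and not (p1 and p4)) and not (p3 and p4)) or p4) or (((p1 or p6) or not (p4 and p3)) or (not ((p6 or p1) and not (not (p1 and p4) or p5)) or not not (p1 and p3))) = False or True = True

True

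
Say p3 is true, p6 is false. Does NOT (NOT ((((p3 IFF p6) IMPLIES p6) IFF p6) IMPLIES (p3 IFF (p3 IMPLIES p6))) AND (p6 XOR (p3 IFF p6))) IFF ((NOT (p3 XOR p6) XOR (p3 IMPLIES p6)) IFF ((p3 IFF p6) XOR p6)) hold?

p3 IFF p6 = True IFF False = False
(p3 IFF p6) IMPLIES p6 = False IMPLIES False = True
((p3 IFF p6) IMPLIES p6) IFF p6 = True IFF False = False
p3 IMPLIES p6 = True IMPLIES False = False
p3 IFF (p3 IMPLIES p6) = True IFF False = False
(((p3 IFF p6) IMPLIES p6) IFF p6) IMPLIES (p3 IFF (p3 IMPLIES p6)) = False IMPLIES False = True
NOT ((((p3 IFF p6) IMPLIES p6) IFF p6) IMPLIES (p3 IFF (p3 IMPLIES p6))) = NOT True = False
p3 IFF p6 = True IFF False = False
p6 XOR (p3 IFF p6) = False XOR False = False
NOT ((((p3 IFF p6) IMPLIES p6) IFF p6) IMPLIES (p3 IFF (p3 IMPLIES p6))) AND (p6 XOR (p3 IFF p6)) = False AND False = False
NOT (NOT ((((p3 IFF p6) IMPLIES p6) IFF p6) IMPLIES (p3 IFF (p3 IMPLIES p6))) AND (p6 XOR (p3 IFF p6))) = NOT False = True
p3 XOR p6 = True XOR False = True
NOT (p3 XOR p6) = NOT True = False
p3 IMPLIES p6 = True IMPLIES False = False
NOT (p3 XOR p6) XOR (p3 IMPLIES p6) = False XOR False = False
p3 IFF p6 = True IFF False = False
(p3 IFF p6) XOR p6 = False XOR False = False
(NOT (p3 XOR p6) XOR (p3 IMPLIES p6)) IFF ((p3 IFF p6) XOR p6) = False IFF False = True
NOT (NOT ((((p3 IFF p6) IMPLIES p6) IFF p6) IMPLIES (p3 IFF (p3 IMPLIES p6))) AND (p6 XOR (p3 IFF p6))) IFF ((NOT (p3 XOR p6) XOR (p3 IMPLIES p6)) IFF ((p3 IFF p6) XOR p6)) = True IFF True = True

True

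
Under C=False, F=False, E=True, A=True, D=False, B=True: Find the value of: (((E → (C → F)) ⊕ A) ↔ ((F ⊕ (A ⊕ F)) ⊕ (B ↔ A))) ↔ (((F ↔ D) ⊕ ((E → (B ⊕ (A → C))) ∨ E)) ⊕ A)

C → F = False → False = True
E → (C → F) = True → True = True
(E → (C → F)) ⊕ A = True ⊕ True = False
A ⊕ F = True ⊕ False = True
F ⊕ (A ⊕ F) = False ⊕ True = True
B ↔ A = True ↔ True = True
(F ⊕ (A ⊕ F)) ⊕ (B ↔ A) = True ⊕ True = False
((E → (C → F)) ⊕ A) ↔ ((F ⊕ (A ⊕ F)) ⊕ (B ↔ A)) = False ↔ False = True
F ↔ D = False ↔ False = True
A → C = True → False = False
B ⊕ (A → C) = True ⊕ False = True
E → (B ⊕ (A → C)) = True → True = True
(E → (B ⊕ (A → C))) ∨ E = True ∨ True = True
(F ↔ D) ⊕ ((E → (B ⊕ (A → C))) ∨ E) = True ⊕ True = False
((F ↔ D) ⊕ ((E → (B ⊕ (A → C))) ∨ E)) ⊕ A = False ⊕ True = True
(((E → (C → F)) ⊕ A) ↔ ((F ⊕ (A ⊕ F)) ⊕ (B ↔ A))) ↔ (((F ↔ D) ⊕ ((E → (B ⊕ (A → C))) ∨ E)) ⊕ A) = True ↔ True = True

True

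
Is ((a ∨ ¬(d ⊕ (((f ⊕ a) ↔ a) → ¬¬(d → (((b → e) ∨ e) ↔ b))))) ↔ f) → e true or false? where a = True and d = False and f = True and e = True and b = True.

True

f ⊕ a = True ⊕ True = False
(f ⊕ a) ↔ a = False ↔ True = False
b → e = True → True = True
(b → e) ∨ e = True ∨ True = True
((b → e) ∨ e) ↔ b = True ↔ True = True
d → (((b → e) ∨ e) ↔ b) = False → True = True
¬(d → (((b → e) ∨ e) ↔ b)) = ¬True = False
¬¬(d → (((b → e) ∨ e) ↔ b)) = ¬False = True
((f ⊕ a) ↔ a) → ¬¬(d → (((b → e) ∨ e) ↔ b)) = False → True = True
d ⊕ (((f ⊕ a) ↔ a) → ¬¬(d → (((b → e) ∨ e) ↔ b))) = False ⊕ True = True
¬(d ⊕ (((f ⊕ a) ↔ a) → ¬¬(d → (((b → e) ∨ e) ↔ b)))) = ¬True = False
a ∨ ¬(d ⊕ (((f ⊕ a) ↔ a) → ¬¬(d → (((b → e) ∨ e) ↔ b)))) = True ∨ False = True
(a ∨ ¬(d ⊕ (((f ⊕ a) ↔ a) → ¬¬(d → (((b → e) ∨ e) ↔ b))))) ↔ f = True ↔ True = True
((a ∨ ¬(d ⊕ (((f ⊕ a) ↔ a) → ¬¬(d → (((b → e) ∨ e) ↔ b))))) ↔ f) → e = True → True = True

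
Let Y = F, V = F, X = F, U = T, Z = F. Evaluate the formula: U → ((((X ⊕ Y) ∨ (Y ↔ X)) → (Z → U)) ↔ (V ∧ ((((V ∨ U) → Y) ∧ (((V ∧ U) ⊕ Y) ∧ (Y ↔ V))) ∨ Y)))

X ⊕ Y = F ⊕ F = F
Y ↔ X = F ↔ F = T
(X ⊕ Y) ∨ (Y ↔ X) = F ∨ T = T
Z → U = F → T = T
((X ⊕ Y) ∨ (Y ↔ X)) → (Z → U) = T → T = T
V ∨ U = F ∨ T = T
(V ∨ U) → Y = T → F = F
V ∧ U = F ∧ T = F
(V ∧ U) ⊕ Y = F ⊕ F = F
Y ↔ V = F ↔ F = T
((V ∧ U) ⊕ Y) ∧ (Y ↔ V) = F ∧ T = F
((V ∨ U) → Y) ∧ (((V ∧ U) ⊕ Y) ∧ (Y ↔ V)) = F ∧ F = F
(((V ∨ U) → Y) ∧ (((V ∧ U) ⊕ Y) ∧ (Y ↔ V))) ∨ Y = F ∨ F = F
V ∧ ((((V ∨ U) → Y) ∧ (((V ∧ U) ⊕ Y) ∧ (Y ↔ V))) ∨ Y) = F ∧ F = F
(((X ⊕ Y) ∨ (Y ↔ X)) → (Z → U)) ↔ (V ∧ ((((V ∨ U) → Y) ∧ (((V ∧ U) ⊕ Y) ∧ (Y ↔ V))) ∨ Y)) = T ↔ F = F
U → ((((X ⊕ Y) ∨ (Y ↔ X)) → (Z → U)) ↔ (V ∧ ((((V ∨ U) → Y) ∧ (((V ∧ U) ⊕ Y) ∧ (Y ↔ V))) ∨ Y))) = T → F = F

F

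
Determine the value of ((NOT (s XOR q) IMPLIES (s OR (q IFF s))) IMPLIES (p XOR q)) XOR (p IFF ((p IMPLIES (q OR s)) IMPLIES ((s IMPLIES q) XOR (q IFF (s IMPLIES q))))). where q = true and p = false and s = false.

s XOR q = false XOR true = true
NOT (s XOR q) = NOT true = false
q IFF s = true IFF false = false
s OR (q IFF s) = false OR false = false
NOT (s XOR q) IMPLIES (s OR (q IFF s)) = false IMPLIES false = true
p XOR q = false XOR true = true
(NOT (s XOR q) IMPLIES (s OR (q IFF s))) IMPLIES (p XOR q) = true IMPLIES true = true
q OR s = true OR false = true
p IMPLIES (q OR s) = false IMPLIES true = true
s IMPLIES q = false IMPLIES true = true
s IMPLIES q = false IMPLIES true = true
q IFF (s IMPLIES q) = true IFF true = true
(s IMPLIES q) XOR (q IFF (s IMPLIES q)) = true XOR true = false
(p IMPLIES (q OR s)) IMPLIES ((s IMPLIES q) XOR (q IFF (s IMPLIES q))) = true IMPLIES false = false
p IFF ((p IMPLIES (q OR s)) IMPLIES ((s IMPLIES q) XOR (q IFF (s IMPLIES q)))) = false IFF false = true
((NOT (s XOR q) IMPLIES (s OR (q IFF s))) IMPLIES (p XOR q)) XOR (p IFF ((p IMPLIES (q OR s)) IMPLIES ((s IMPLIES q) XOR (q IFF (s IMPLIES q))))) = true XOR true = false

false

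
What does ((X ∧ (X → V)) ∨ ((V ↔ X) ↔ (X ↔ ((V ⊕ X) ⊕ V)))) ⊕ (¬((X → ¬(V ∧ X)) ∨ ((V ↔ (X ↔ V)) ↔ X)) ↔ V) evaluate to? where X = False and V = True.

False

X → V = False → True = True
X ∧ (X → V) = False ∧ True = False
V ↔ X = True ↔ False = False
V ⊕ X = True ⊕ False = True
(V ⊕ X) ⊕ V = True ⊕ True = False
X ↔ ((V ⊕ X) ⊕ V) = False ↔ False = True
(V ↔ X) ↔ (X ↔ ((V ⊕ X) ⊕ V)) = False ↔ True = False
(X ∧ (X → V)) ∨ ((V ↔ X) ↔ (X ↔ ((V ⊕ X) ⊕ V))) = False ∨ False = False
V ∧ X = True ∧ False = False
¬(V ∧ X) = ¬False = True
X → ¬(V ∧ X) = False → True = True
X ↔ V = False ↔ True = False
V ↔ (X ↔ V) = True ↔ False = False
(V ↔ (X ↔ V)) ↔ X = False ↔ False = True
(X → ¬(V ∧ X)) ∨ ((V ↔ (X ↔ V)) ↔ X) = True ∨ True = True
¬((X → ¬(V ∧ X)) ∨ ((V ↔ (X ↔ V)) ↔ X)) = ¬True = False
¬((X → ¬(V ∧ X)) ∨ ((V ↔ (X ↔ V)) ↔ X)) ↔ V = False ↔ True = False
((X ∧ (X → V)) ∨ ((V ↔ X) ↔ (X ↔ ((V ⊕ X) ⊕ V)))) ⊕ (¬((X → ¬(V ∧ X)) ∨ ((V ↔ (X ↔ V)) ↔ X)) ↔ V) = False ⊕ False = False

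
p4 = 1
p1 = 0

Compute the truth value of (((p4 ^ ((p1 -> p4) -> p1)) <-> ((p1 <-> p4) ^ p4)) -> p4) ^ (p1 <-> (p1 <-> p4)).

0

p1 -> p4 = 0 -> 1 = 1
(p1 -> p4) -> p1 = 1 -> 0 = 0
p4 ^ ((p1 -> p4) -> p1) = 1 ^ 0 = 1
p1 <-> p4 = 0 <-> 1 = 0
(p1 <-> p4) ^ p4 = 0 ^ 1 = 1
(p4 ^ ((p1 -> p4) -> p1)) <-> ((p1 <-> p4) ^ p4) = 1 <-> 1 = 1
((p4 ^ ((p1 -> p4) -> p1)) <-> ((p1 <-> p4) ^ p4)) -> p4 = 1 -> 1 = 1
p1 <-> p4 = 0 <-> 1 = 0
p1 <-> (p1 <-> p4) = 0 <-> 0 = 1
(((p4 ^ ((p1 -> p4) -> p1)) <-> ((p1 <-> p4) ^ p4)) -> p4) ^ (p1 <-> (p1 <-> p4)) = 1 ^ 1 = 0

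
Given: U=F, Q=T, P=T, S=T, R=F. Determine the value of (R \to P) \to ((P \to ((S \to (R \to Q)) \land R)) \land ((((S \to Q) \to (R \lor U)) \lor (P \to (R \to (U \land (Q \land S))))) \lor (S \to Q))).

Substituting U=F, Q=T, P=T, S=T, R=F:
R \to P = F \to T = T
R \to Q = F \to T = T
S \to (R \to Q) = T \to T = T
(S \to (R \to Q)) \land R = T \land F = F
P \to ((S \to (R \to Q)) \land R) = T \to F = F
S \to Q = T \to T = T
R \lor U = F \lor F = F
(S \to Q) \to (R \lor U) = T \to F = F
Q \land S = T \land T = T
U \land (Q \land S) = F \land T = F
R \to (U \land (Q \land S)) = F \to F = T
P \to (R \to (U \land (Q \land S))) = T \to T = T
((S \to Q) \to (R \lor U)) \lor (P \to (R \to (U \land (Q \land S)))) = F \lor T = T
S \to Q = T \to T = T
(((S \to Q) \to (R \lor U)) \lor (P \to (R \to (U \land (Q \land S))))) \lor (S \to Q) = T \lor T = T
(P \to ((S \to (R \to Q)) \land R)) \land ((((S \to Q) \to (R \lor U)) \lor (P \to (R \to (U \land (Q \land S))))) \lor (S \to Q)) = F \land T = F
(R \to P) \to ((P \to ((S \to (R \to Q)) \land R)) \land ((((S \to Q) \to (R \lor U)) \lor (P \to (R \to (U \land (Q \land S))))) \lor (S \to Q))) = T \to F = F

F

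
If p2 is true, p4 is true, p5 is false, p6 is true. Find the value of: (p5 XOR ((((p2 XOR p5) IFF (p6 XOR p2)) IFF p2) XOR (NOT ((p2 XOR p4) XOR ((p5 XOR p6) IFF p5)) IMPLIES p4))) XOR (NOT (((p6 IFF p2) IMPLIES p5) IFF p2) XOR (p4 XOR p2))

F

p2 XOR p5 = T XOR F = T
p6 XOR p2 = T XOR T = F
(p2 XOR p5) IFF (p6 XOR p2) = T IFF F = F
((p2 XOR p5) IFF (p6 XOR p2)) IFF p2 = F IFF T = F
p2 XOR p4 = T XOR T = F
p5 XOR p6 = F XOR T = T
(p5 XOR p6) IFF p5 = T IFF F = F
(p2 XOR p4) XOR ((p5 XOR p6) IFF p5) = F XOR F = F
NOT ((p2 XOR p4) XOR ((p5 XOR p6) IFF p5)) = NOT F = T
NOT ((p2 XOR p4) XOR ((p5 XOR p6) IFF p5)) IMPLIES p4 = T IMPLIES T = T
(((p2 XOR p5) IFF (p6 XOR p2)) IFF p2) XOR (NOT ((p2 XOR p4) XOR ((p5 XOR p6) IFF p5)) IMPLIES p4) = F XOR T = T
p5 XOR ((((p2 XOR p5) IFF (p6 XOR p2)) IFF p2) XOR (NOT ((p2 XOR p4) XOR ((p5 XOR p6) IFF p5)) IMPLIES p4)) = F XOR T = T
p6 IFF p2 = T IFF T = T
(p6 IFF p2) IMPLIES p5 = T IMPLIES F = F
((p6 IFF p2) IMPLIES p5) IFF p2 = F IFF T = F
NOT (((p6 IFF p2) IMPLIES p5) IFF p2) = NOT F = T
p4 XOR p2 = T XOR T = F
NOT (((p6 IFF p2) IMPLIES p5) IFF p2) XOR (p4 XOR p2) = T XOR F = T
(p5 XOR ((((p2 XOR p5) IFF (p6 XOR p2)) IFF p2) XOR (NOT ((p2 XOR p4) XOR ((p5 XOR p6) IFF p5)) IMPLIES p4))) XOR (NOT (((p6 IFF p2) IMPLIES p5) IFF p2) XOR (p4 XOR p2)) = T XOR T = F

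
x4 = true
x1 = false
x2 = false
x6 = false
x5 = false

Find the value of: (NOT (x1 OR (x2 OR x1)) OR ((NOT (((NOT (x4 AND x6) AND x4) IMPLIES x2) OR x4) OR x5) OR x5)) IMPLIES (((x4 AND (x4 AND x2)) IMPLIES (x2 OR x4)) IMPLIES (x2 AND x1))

false

Substituting x4=true, x1=false, x2=false, x6=false, x5=false:
x2 OR x1 = false OR false = false
x1 OR (x2 OR x1) = false OR false = false
NOT (x1 OR (x2 OR x1)) = NOT false = true
x4 AND x6 = true AND false = false
NOT (x4 AND x6) = NOT false = true
NOT (x4 AND x6) AND x4 = true AND true = true
(NOT (x4 AND x6) AND x4) IMPLIES x2 = true IMPLIES false = false
((NOT (x4 AND x6) AND x4) IMPLIES x2) OR x4 = false OR true = true
NOT (((NOT (x4 AND x6) AND x4) IMPLIES x2) OR x4) = NOT true = false
NOT (((NOT (x4 AND x6) AND x4) IMPLIES x2) OR x4) OR x5 = false OR false = false
(NOT (((NOT (x4 AND x6) AND x4) IMPLIES x2) OR x4) OR x5) OR x5 = false OR false = false
NOT (x1 OR (x2 OR x1)) OR ((NOT (((NOT (x4 AND x6) AND x4) IMPLIES x2) OR x4) OR x5) OR x5) = true OR false = true
x4 AND x2 = true AND false = false
x4 AND (x4 AND x2) = true AND false = false
x2 OR x4 = false OR true = true
(x4 AND (x4 AND x2)) IMPLIES (x2 OR x4) = false IMPLIES true = true
x2 AND x1 = false AND false = false
((x4 AND (x4 AND x2)) IMPLIES (x2 OR x4)) IMPLIES (x2 AND x1) = true IMPLIES false = false
(NOT (x1 OR (x2 OR x1)) OR ((NOT (((NOT (x4 AND x6) AND x4) IMPLIES x2) OR x4) OR x5) OR x5)) IMPLIES (((x4 AND (x4 AND x2)) IMPLIES (x2 OR x4)) IMPLIES (x2 AND x1)) = true IMPLIES false = false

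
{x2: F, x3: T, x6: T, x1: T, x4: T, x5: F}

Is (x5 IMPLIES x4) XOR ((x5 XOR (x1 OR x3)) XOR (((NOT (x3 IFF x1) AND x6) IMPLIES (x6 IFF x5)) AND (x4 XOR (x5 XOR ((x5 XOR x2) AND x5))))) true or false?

x5 IMPLIES x4 = F IMPLIES T = T
x1 OR x3 = T OR T = T
x5 XOR (x1 OR x3) = F XOR T = T
x3 IFF x1 = T IFF T = T
NOT (x3 IFF x1) = NOT T = F
NOT (x3 IFF x1) AND x6 = F AND T = F
x6 IFF x5 = T IFF F = F
(NOT (x3 IFF x1) AND x6) IMPLIES (x6 IFF x5) = F IMPLIES F = T
x5 XOR x2 = F XOR F = F
(x5 XOR x2) AND x5 = F AND F = F
x5 XOR ((x5 XOR x2) AND x5) = F XOR F = F
x4 XOR (x5 XOR ((x5 XOR x2) AND x5)) = T XOR F = T
((NOT (x3 IFF x1) AND x6) IMPLIES (x6 IFF x5)) AND (x4 XOR (x5 XOR ((x5 XOR x2) AND x5))) = T AND T = T
(x5 XOR (x1 OR x3)) XOR (((NOT (x3 IFF x1) AND x6) IMPLIES (x6 IFF x5)) AND (x4 XOR (x5 XOR ((x5 XOR x2) AND x5)))) = T XOR T = F
(x5 IMPLIES x4) XOR ((x5 XOR (x1 OR x3)) XOR (((NOT (x3 IFF x1) AND x6) IMPLIES (x6 IFF x5)) AND (x4 XOR (x5 XOR ((x5 XOR x2) AND x5))))) = T XOR F = T

T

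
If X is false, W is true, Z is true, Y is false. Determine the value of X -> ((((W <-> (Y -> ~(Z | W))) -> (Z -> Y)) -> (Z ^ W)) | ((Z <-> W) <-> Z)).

1

Z | W = 1 | 1 = 1
~(Z | W) = ~1 = 0
Y -> ~(Z | W) = 0 -> 0 = 1
W <-> (Y -> ~(Z | W)) = 1 <-> 1 = 1
Z -> Y = 1 -> 0 = 0
(W <-> (Y -> ~(Z | W))) -> (Z -> Y) = 1 -> 0 = 0
Z ^ W = 1 ^ 1 = 0
((W <-> (Y -> ~(Z | W))) -> (Z -> Y)) -> (Z ^ W) = 0 -> 0 = 1
Z <-> W = 1 <-> 1 = 1
(Z <-> W) <-> Z = 1 <-> 1 = 1
(((W <-> (Y -> ~(Z | W))) -> (Z -> Y)) -> (Z ^ W)) | ((Z <-> W) <-> Z) = 1 | 1 = 1
X -> ((((W <-> (Y -> ~(Z | W))) -> (Z -> Y)) -> (Z ^ W)) | ((Z <-> W) <-> Z)) = 0 -> 1 = 1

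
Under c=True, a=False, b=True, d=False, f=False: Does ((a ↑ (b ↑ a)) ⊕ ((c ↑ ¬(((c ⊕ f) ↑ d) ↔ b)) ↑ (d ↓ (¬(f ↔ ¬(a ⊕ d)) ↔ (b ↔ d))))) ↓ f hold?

Substituting c=True, a=False, b=True, d=False, f=False:
b ↑ a = True ↑ False = True
a ↑ (b ↑ a) = False ↑ True = True
c ⊕ f = True ⊕ False = True
(c ⊕ f) ↑ d = True ↑ False = True
((c ⊕ f) ↑ d) ↔ b = True ↔ True = True
¬(((c ⊕ f) ↑ d) ↔ b) = ¬True = False
c ↑ ¬(((c ⊕ f) ↑ d) ↔ b) = True ↑ False = True
a ⊕ d = False ⊕ False = False
¬(a ⊕ d) = ¬False = True
f ↔ ¬(a ⊕ d) = False ↔ True = False
¬(f ↔ ¬(a ⊕ d)) = ¬False = True
b ↔ d = True ↔ False = False
¬(f ↔ ¬(a ⊕ d)) ↔ (b ↔ d) = True ↔ False = False
d ↓ (¬(f ↔ ¬(a ⊕ d)) ↔ (b ↔ d)) = False ↓ False = True
(c ↑ ¬(((c ⊕ f) ↑ d) ↔ b)) ↑ (d ↓ (¬(f ↔ ¬(a ⊕ d)) ↔ (b ↔ d))) = True ↑ True = False
(a ↑ (b ↑ a)) ⊕ ((c ↑ ¬(((c ⊕ f) ↑ d) ↔ b)) ↑ (d ↓ (¬(f ↔ ¬(a ⊕ d)) ↔ (b ↔ d)))) = True ⊕ False = True
((a ↑ (b ↑ a)) ⊕ ((c ↑ ¬(((c ⊕ f) ↑ d) ↔ b)) ↑ (d ↓ (¬(f ↔ ¬(a ⊕ d)) ↔ (b ↔ d))))) ↓ f = True ↓ False = False

False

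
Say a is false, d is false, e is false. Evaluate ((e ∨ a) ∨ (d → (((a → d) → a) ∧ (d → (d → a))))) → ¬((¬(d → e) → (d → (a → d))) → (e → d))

Substituting a=F, d=F, e=F:
e ∨ a = F ∨ F = F
a → d = F → F = T
(a → d) → a = T → F = F
d → a = F → F = T
d → (d → a) = F → T = T
((a → d) → a) ∧ (d → (d → a)) = F ∧ T = F
d → (((a → d) → a) ∧ (d → (d → a))) = F → F = T
(e ∨ a) ∨ (d → (((a → d) → a) ∧ (d → (d → a)))) = F ∨ T = T
d → e = F → F = T
¬(d → e) = ¬T = F
a → d = F → F = T
d → (a → d) = F → T = T
¬(d → e) → (d → (a → d)) = F → T = T
e → d = F → F = T
(¬(d → e) → (d → (a → d))) → (e → d) = T → T = T
¬((¬(d → e) → (d → (a → d))) → (e → d)) = ¬T = F
((e ∨ a) ∨ (d → (((a → d) → a) ∧ (d → (d → a))))) → ¬((¬(d → e) → (d → (a → d))) → (e → d)) = T → F = F

F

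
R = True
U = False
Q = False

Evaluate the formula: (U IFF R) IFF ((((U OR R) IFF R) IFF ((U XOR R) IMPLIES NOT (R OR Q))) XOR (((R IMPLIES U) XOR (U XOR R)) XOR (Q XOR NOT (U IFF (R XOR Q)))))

U IFF R = False IFF True = False
U OR R = False OR True = True
(U OR R) IFF R = True IFF True = True
U XOR R = False XOR True = True
R OR Q = True OR False = True
NOT (R OR Q) = NOT True = False
(U XOR R) IMPLIES NOT (R OR Q) = True IMPLIES False = False
((U OR R) IFF R) IFF ((U XOR R) IMPLIES NOT (R OR Q)) = True IFF False = False
R IMPLIES U = True IMPLIES False = False
U XOR R = False XOR True = True
(R IMPLIES U) XOR (U XOR R) = False XOR True = True
R XOR Q = True XOR False = True
U IFF (R XOR Q) = False IFF True = False
NOT (U IFF (R XOR Q)) = NOT False = True
Q XOR NOT (U IFF (R XOR Q)) = False XOR True = True
((R IMPLIES U) XOR (U XOR R)) XOR (Q XOR NOT (U IFF (R XOR Q))) = True XOR True = False
(((U OR R) IFF R) IFF ((U XOR R) IMPLIES NOT (R OR Q))) XOR (((R IMPLIES U) XOR (U XOR R)) XOR (Q XOR NOT (U IFF (R XOR Q)))) = False XOR False = False
(U IFF R) IFF ((((U OR R) IFF R) IFF ((U XOR R) IMPLIES NOT (R OR Q))) XOR (((R IMPLIES U) XOR (U XOR R)) XOR (Q XOR NOT (U IFF (R XOR Q))))) = False IFF False = True

True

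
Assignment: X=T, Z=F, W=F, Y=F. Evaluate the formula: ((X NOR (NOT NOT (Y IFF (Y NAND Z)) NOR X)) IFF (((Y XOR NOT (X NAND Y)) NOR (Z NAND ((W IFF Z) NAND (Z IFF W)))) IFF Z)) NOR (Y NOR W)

F

Y NAND Z = F NAND F = T
Y IFF (Y NAND Z) = F IFF T = F
NOT (Y IFF (Y NAND Z)) = NOT F = T
NOT NOT (Y IFF (Y NAND Z)) = NOT T = F
NOT NOT (Y IFF (Y NAND Z)) NOR X = F NOR T = F
X NOR (NOT NOT (Y IFF (Y NAND Z)) NOR X) = T NOR F = F
X NAND Y = T NAND F = T
NOT (X NAND Y) = NOT T = F
Y XOR NOT (X NAND Y) = F XOR F = F
W IFF Z = F IFF F = T
Z IFF W = F IFF F = T
(W IFF Z) NAND (Z IFF W) = T NAND T = F
Z NAND ((W IFF Z) NAND (Z IFF W)) = F NAND F = T
(Y XOR NOT (X NAND Y)) NOR (Z NAND ((W IFF Z) NAND (Z IFF W))) = F NOR T = F
((Y XOR NOT (X NAND Y)) NOR (Z NAND ((W IFF Z) NAND (Z IFF W)))) IFF Z = F IFF F = T
(X NOR (NOT NOT (Y IFF (Y NAND Z)) NOR X)) IFF (((Y XOR NOT (X NAND Y)) NOR (Z NAND ((W IFF Z) NAND (Z IFF W)))) IFF Z) = F IFF T = F
Y NOR W = F NOR F = T
((X NOR (NOT NOT (Y IFF (Y NAND Z)) NOR X)) IFF (((Y XOR NOT (X NAND Y)) NOR (Z NAND ((W IFF Z) NAND (Z IFF W)))) IFF Z)) NOR (Y NOR W) = F NOR T = F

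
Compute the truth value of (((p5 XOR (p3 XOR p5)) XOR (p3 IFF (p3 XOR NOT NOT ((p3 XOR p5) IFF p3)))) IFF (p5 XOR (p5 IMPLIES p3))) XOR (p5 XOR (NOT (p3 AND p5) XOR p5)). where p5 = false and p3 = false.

p3 XOR p5 = false XOR false = false
p5 XOR (p3 XOR p5) = false XOR false = false
p3 XOR p5 = false XOR false = false
(p3 XOR p5) IFF p3 = false IFF false = true
NOT ((p3 XOR p5) IFF p3) = NOT true = false
NOT NOT ((p3 XOR p5) IFF p3) = NOT false = true
p3 XOR NOT NOT ((p3 XOR p5) IFF p3) = false XOR true = true
p3 IFF (p3 XOR NOT NOT ((p3 XOR p5) IFF p3)) = false IFF true = false
(p5 XOR (p3 XOR p5)) XOR (p3 IFF (p3 XOR NOT NOT ((p3 XOR p5) IFF p3))) = false XOR false = false
p5 IMPLIES p3 = false IMPLIES false = true
p5 XOR (p5 IMPLIES p3) = false XOR true = true
((p5 XOR (p3 XOR p5)) XOR (p3 IFF (p3 XOR NOT NOT ((p3 XOR p5) IFF p3)))) IFF (p5 XOR (p5 IMPLIES p3)) = false IFF true = false
p3 AND p5 = false AND false = false
NOT (p3 AND p5) = NOT false = true
NOT (p3 AND p5) XOR p5 = true XOR false = true
p5 XOR (NOT (p3 AND p5) XOR p5) = false XOR true = true
(((p5 XOR (p3 XOR p5)) XOR (p3 IFF (p3 XOR NOT NOT ((p3 XOR p5) IFF p3)))) IFF (p5 XOR (p5 IMPLIES p3))) XOR (p5 XOR (NOT (p3 AND p5) XOR p5)) = false XOR true = true

true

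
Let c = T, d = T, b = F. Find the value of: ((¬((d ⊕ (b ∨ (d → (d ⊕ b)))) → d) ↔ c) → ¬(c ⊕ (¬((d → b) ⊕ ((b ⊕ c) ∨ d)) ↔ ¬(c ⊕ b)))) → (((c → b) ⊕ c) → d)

d ⊕ b = T ⊕ F = T
d → (d ⊕ b) = T → T = T
b ∨ (d → (d ⊕ b)) = F ∨ T = T
d ⊕ (b ∨ (d → (d ⊕ b))) = T ⊕ T = F
(d ⊕ (b ∨ (d → (d ⊕ b)))) → d = F → T = T
¬((d ⊕ (b ∨ (d → (d ⊕ b)))) → d) = ¬T = F
¬((d ⊕ (b ∨ (d → (d ⊕ b)))) → d) ↔ c = F ↔ T = F
d → b = T → F = F
b ⊕ c = F ⊕ T = T
(b ⊕ c) ∨ d = T ∨ T = T
(d → b) ⊕ ((b ⊕ c) ∨ d) = F ⊕ T = T
¬((d → b) ⊕ ((b ⊕ c) ∨ d)) = ¬T = F
c ⊕ b = T ⊕ F = T
¬(c ⊕ b) = ¬T = F
¬((d → b) ⊕ ((b ⊕ c) ∨ d)) ↔ ¬(c ⊕ b) = F ↔ F = T
c ⊕ (¬((d → b) ⊕ ((b ⊕ c) ∨ d)) ↔ ¬(c ⊕ b)) = T ⊕ T = F
¬(c ⊕ (¬((d → b) ⊕ ((b ⊕ c) ∨ d)) ↔ ¬(c ⊕ b))) = ¬F = T
(¬((d ⊕ (b ∨ (d → (d ⊕ b)))) → d) ↔ c) → ¬(c ⊕ (¬((d → b) ⊕ ((b ⊕ c) ∨ d)) ↔ ¬(c ⊕ b))) = F → T = T
c → b = T → F = F
(c → b) ⊕ c = F ⊕ T = T
((c → b) ⊕ c) → d = T → T = T
((¬((d ⊕ (b ∨ (d → (d ⊕ b)))) → d) ↔ c) → ¬(c ⊕ (¬((d → b) ⊕ ((b ⊕ c) ∨ d)) ↔ ¬(c ⊕ b)))) → (((c → b) ⊕ c) → d) = T → T = T

T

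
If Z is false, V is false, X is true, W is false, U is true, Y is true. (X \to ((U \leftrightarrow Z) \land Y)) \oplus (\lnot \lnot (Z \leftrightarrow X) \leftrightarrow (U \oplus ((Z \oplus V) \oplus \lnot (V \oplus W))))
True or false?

\text{True}

U \leftrightarrow Z = \text{True} \leftrightarrow \text{False} = \text{False}
(U \leftrightarrow Z) \land Y = \text{False} \land \text{True} = \text{False}
X \to ((U \leftrightarrow Z) \land Y) = \text{True} \to \text{False} = \text{False}
Z \leftrightarrow X = \text{False} \leftrightarrow \text{True} = \text{False}
\lnot (Z \leftrightarrow X) = \lnot \text{False} = \text{True}
\lnot \lnot (Z \leftrightarrow X) = \lnot \text{True} = \text{False}
Z \oplus V = \text{False} \oplus \text{False} = \text{False}
V \oplus W = \text{False} \oplus \text{False} = \text{False}
\lnot (V \oplus W) = \lnot \text{False} = \text{True}
(Z \oplus V) \oplus \lnot (V \oplus W) = \text{False} \oplus \text{True} = \text{True}
U \oplus ((Z \oplus V) \oplus \lnot (V \oplus W)) = \text{True} \oplus \text{True} = \text{False}
\lnot \lnot (Z \leftrightarrow X) \leftrightarrow (U \oplus ((Z \oplus V) \oplus \lnot (V \oplus W))) = \text{False} \leftrightarrow \text{False} = \text{True}
(X \to ((U \leftrightarrow Z) \land Y)) \oplus (\lnot \lnot (Z \leftrightarrow X) \leftrightarrow (U \oplus ((Z \oplus V) \oplus \lnot (V \oplus W)))) = \text{False} \oplus \text{True} = \text{True}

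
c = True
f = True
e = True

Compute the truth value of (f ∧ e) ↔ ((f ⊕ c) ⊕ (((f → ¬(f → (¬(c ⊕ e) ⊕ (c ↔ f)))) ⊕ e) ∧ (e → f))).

Substituting c=True, f=True, e=True:
f ∧ e = True ∧ True = True
f ⊕ c = True ⊕ True = False
c ⊕ e = True ⊕ True = False
¬(c ⊕ e) = ¬False = True
c ↔ f = True ↔ True = True
¬(c ⊕ e) ⊕ (c ↔ f) = True ⊕ True = False
f → (¬(c ⊕ e) ⊕ (c ↔ f)) = True → False = False
¬(f → (¬(c ⊕ e) ⊕ (c ↔ f))) = ¬False = True
f → ¬(f → (¬(c ⊕ e) ⊕ (c ↔ f))) = True → True = True
(f → ¬(f → (¬(c ⊕ e) ⊕ (c ↔ f)))) ⊕ e = True ⊕ True = False
e → f = True → True = True
((f → ¬(f → (¬(c ⊕ e) ⊕ (c ↔ f)))) ⊕ e) ∧ (e → f) = False ∧ True = False
(f ⊕ c) ⊕ (((f → ¬(f → (¬(c ⊕ e) ⊕ (c ↔ f)))) ⊕ e) ∧ (e → f)) = False ⊕ False = False
(f ∧ e) ↔ ((f ⊕ c) ⊕ (((f → ¬(f → (¬(c ⊕ e) ⊕ (c ↔ f)))) ⊕ e) ∧ (e → f))) = True ↔ False = False

False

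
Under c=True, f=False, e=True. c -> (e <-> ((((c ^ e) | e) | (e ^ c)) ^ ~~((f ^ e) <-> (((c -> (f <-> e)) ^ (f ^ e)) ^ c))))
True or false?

Substituting c=True, f=False, e=True:
c ^ e = True ^ True = False
(c ^ e) | e = False | True = True
e ^ c = True ^ True = False
((c ^ e) | e) | (e ^ c) = True | False = True
f ^ e = False ^ True = True
f <-> e = False <-> True = False
c -> (f <-> e) = True -> False = False
f ^ e = False ^ True = True
(c -> (f <-> e)) ^ (f ^ e) = False ^ True = True
((c -> (f <-> e)) ^ (f ^ e)) ^ c = True ^ True = False
(f ^ e) <-> (((c -> (f <-> e)) ^ (f ^ e)) ^ c) = True <-> False = False
~((f ^ e) <-> (((c -> (f <-> e)) ^ (f ^ e)) ^ c)) = ~False = True
~~((f ^ e) <-> (((c -> (f <-> e)) ^ (f ^ e)) ^ c)) = ~True = False
(((c ^ e) | e) | (e ^ c)) ^ ~~((f ^ e) <-> (((c -> (f <-> e)) ^ (f ^ e)) ^ c)) = True ^ False = True
e <-> ((((c ^ e) | e) | (e ^ c)) ^ ~~((f ^ e) <-> (((c -> (f <-> e)) ^ (f ^ e)) ^ c))) = True <-> True = True
c -> (e <-> ((((c ^ e) | e) | (e ^ c)) ^ ~~((f ^ e) <-> (((c -> (f <-> e)) ^ (f ^ e)) ^ c)))) = True -> True = True

True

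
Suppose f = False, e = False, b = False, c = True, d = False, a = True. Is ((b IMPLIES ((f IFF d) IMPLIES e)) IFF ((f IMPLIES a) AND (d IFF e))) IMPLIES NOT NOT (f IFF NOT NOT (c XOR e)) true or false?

False

f IFF d = False IFF False = True
(f IFF d) IMPLIES e = True IMPLIES False = False
b IMPLIES ((f IFF d) IMPLIES e) = False IMPLIES False = True
f IMPLIES a = False IMPLIES True = True
d IFF e = False IFF False = True
(f IMPLIES a) AND (d IFF e) = True AND True = True
(b IMPLIES ((f IFF d) IMPLIES e)) IFF ((f IMPLIES a) AND (d IFF e)) = True IFF True = True
c XOR e = True XOR False = True
NOT (c XOR e) = NOT True = False
NOT NOT (c XOR e) = NOT False = True
f IFF NOT NOT (c XOR e) = False IFF True = False
NOT (f IFF NOT NOT (c XOR e)) = NOT False = True
NOT NOT (f IFF NOT NOT (c XOR e)) = NOT True = False
((b IMPLIES ((f IFF d) IMPLIES e)) IFF ((f IMPLIES a) AND (d IFF e))) IMPLIES NOT NOT (f IFF NOT NOT (c XOR e)) = True IMPLIES False = False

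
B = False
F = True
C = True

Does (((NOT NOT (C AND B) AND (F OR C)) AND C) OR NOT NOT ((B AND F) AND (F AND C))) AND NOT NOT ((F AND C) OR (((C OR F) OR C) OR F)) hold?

False

C AND B = True AND False = False
NOT (C AND B) = NOT False = True
NOT NOT (C AND B) = NOT True = False
F OR C = True OR True = True
NOT NOT (C AND B) AND (F OR C) = False AND True = False
(NOT NOT (C AND B) AND (F OR C)) AND C = False AND True = False
B AND F = False AND True = False
F AND C = True AND True = True
(B AND F) AND (F AND C) = False AND True = False
NOT ((B AND F) AND (F AND C)) = NOT False = True
NOT NOT ((B AND F) AND (F AND C)) = NOT True = False
((NOT NOT (C AND B) AND (F OR C)) AND C) OR NOT NOT ((B AND F) AND (F AND C)) = False OR False = False
F AND C = True AND True = True
C OR F = True OR True = True
(C OR F) OR C = True OR True = True
((C OR F) OR C) OR F = True OR True = True
(F AND C) OR (((C OR F) OR C) OR F) = True OR True = True
NOT ((F AND C) OR (((C OR F) OR C) OR F)) = NOT True = False
NOT NOT ((F AND C) OR (((C OR F) OR C) OR F)) = NOT False = True
(((NOT NOT (C AND B) AND (F OR C)) AND C) OR NOT NOT ((B AND F) AND (F AND C))) AND NOT NOT ((F AND C) OR (((C OR F) OR C) OR F)) = False AND True = False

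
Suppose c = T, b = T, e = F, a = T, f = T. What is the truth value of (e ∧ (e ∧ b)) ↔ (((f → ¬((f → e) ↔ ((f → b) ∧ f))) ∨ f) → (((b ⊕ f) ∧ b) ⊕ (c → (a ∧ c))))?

e ∧ b = F ∧ T = F
e ∧ (e ∧ b) = F ∧ F = F
f → e = T → F = F
f → b = T → T = T
(f → b) ∧ f = T ∧ T = T
(f → e) ↔ ((f → b) ∧ f) = F ↔ T = F
¬((f → e) ↔ ((f → b) ∧ f)) = ¬F = T
f → ¬((f → e) ↔ ((f → b) ∧ f)) = T → T = T
(f → ¬((f → e) ↔ ((f → b) ∧ f))) ∨ f = T ∨ T = T
b ⊕ f = T ⊕ T = F
(b ⊕ f) ∧ b = F ∧ T = F
a ∧ c = T ∧ T = T
c → (a ∧ c) = T → T = T
((b ⊕ f) ∧ b) ⊕ (c → (a ∧ c)) = F ⊕ T = T
((f → ¬((f → e) ↔ ((f → b) ∧ f))) ∨ f) → (((b ⊕ f) ∧ b) ⊕ (c → (a ∧ c))) = T → T = T
(e ∧ (e ∧ b)) ↔ (((f → ¬((f → e) ↔ ((f → b) ∧ f))) ∨ f) → (((b ⊕ f) ∧ b) ⊕ (c → (a ∧ c)))) = F ↔ T = F

F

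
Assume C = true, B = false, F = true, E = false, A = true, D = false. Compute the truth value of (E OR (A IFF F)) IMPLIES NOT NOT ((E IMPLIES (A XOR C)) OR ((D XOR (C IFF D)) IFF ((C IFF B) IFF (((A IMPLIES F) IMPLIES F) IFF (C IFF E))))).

true

Substituting C=true, B=false, F=true, E=false, A=true, D=false:
A IFF F = true IFF true = true
E OR (A IFF F) = false OR true = true
A XOR C = true XOR true = false
E IMPLIES (A XOR C) = false IMPLIES false = true
C IFF D = true IFF false = false
D XOR (C IFF D) = false XOR false = false
C IFF B = true IFF false = false
A IMPLIES F = true IMPLIES true = true
(A IMPLIES F) IMPLIES F = true IMPLIES true = true
C IFF E = true IFF false = false
((A IMPLIES F) IMPLIES F) IFF (C IFF E) = true IFF false = false
(C IFF B) IFF (((A IMPLIES F) IMPLIES F) IFF (C IFF E)) = false IFF false = true
(D XOR (C IFF D)) IFF ((C IFF B) IFF (((A IMPLIES F) IMPLIES F) IFF (C IFF E))) = false IFF true = false
(E IMPLIES (A XOR C)) OR ((D XOR (C IFF D)) IFF ((C IFF B) IFF (((A IMPLIES F) IMPLIES F) IFF (C IFF E)))) = true OR false = true
NOT ((E IMPLIES (A XOR C)) OR ((D XOR (C IFF D)) IFF ((C IFF B) IFF (((A IMPLIES F) IMPLIES F) IFF (C IFF E))))) = NOT true = false
NOT NOT ((E IMPLIES (A XOR C)) OR ((D XOR (C IFF D)) IFF ((C IFF B) IFF (((A IMPLIES F) IMPLIES F) IFF (C IFF E))))) = NOT false = true
(E OR (A IFF F)) IMPLIES NOT NOT ((E IMPLIES (A XOR C)) OR ((D XOR (C IFF D)) IFF ((C IFF B) IFF (((A IMPLIES F) IMPLIES F) IFF (C IFF E))))) = true IMPLIES true = true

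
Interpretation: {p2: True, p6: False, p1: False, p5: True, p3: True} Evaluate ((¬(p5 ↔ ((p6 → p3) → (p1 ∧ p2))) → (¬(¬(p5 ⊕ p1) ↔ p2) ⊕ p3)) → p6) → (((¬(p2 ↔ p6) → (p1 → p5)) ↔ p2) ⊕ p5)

Substituting p2=True, p6=False, p1=False, p5=True, p3=True:
p6 → p3 = False → True = True
p1 ∧ p2 = False ∧ True = False
(p6 → p3) → (p1 ∧ p2) = True → False = False
p5 ↔ ((p6 → p3) → (p1 ∧ p2)) = True ↔ False = False
¬(p5 ↔ ((p6 → p3) → (p1 ∧ p2))) = ¬False = True
p5 ⊕ p1 = True ⊕ False = True
¬(p5 ⊕ p1) = ¬True = False
¬(p5 ⊕ p1) ↔ p2 = False ↔ True = False
¬(¬(p5 ⊕ p1) ↔ p2) = ¬False = True
¬(¬(p5 ⊕ p1) ↔ p2) ⊕ p3 = True ⊕ True = False
¬(p5 ↔ ((p6 → p3) → (p1 ∧ p2))) → (¬(¬(p5 ⊕ p1) ↔ p2) ⊕ p3) = True → False = False
(¬(p5 ↔ ((p6 → p3) → (p1 ∧ p2))) → (¬(¬(p5 ⊕ p1) ↔ p2) ⊕ p3)) → p6 = False → False = True
p2 ↔ p6 = True ↔ False = False
¬(p2 ↔ p6) = ¬False = True
p1 → p5 = False → True = True
¬(p2 ↔ p6) → (p1 → p5) = True → True = True
(¬(p2 ↔ p6) → (p1 → p5)) ↔ p2 = True ↔ True = True
((¬(p2 ↔ p6) → (p1 → p5)) ↔ p2) ⊕ p5 = True ⊕ True = False
((¬(p5 ↔ ((p6 → p3) → (p1 ∧ p2))) → (¬(¬(p5 ⊕ p1) ↔ p2) ⊕ p3)) → p6) → (((¬(p2 ↔ p6) → (p1 → p5)) ↔ p2) ⊕ p5) = True → False = False

False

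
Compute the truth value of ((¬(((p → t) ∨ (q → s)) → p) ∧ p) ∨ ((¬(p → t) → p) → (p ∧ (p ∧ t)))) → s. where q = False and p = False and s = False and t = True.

p → t = False → True = True
q → s = False → False = True
(p → t) ∨ (q → s) = True ∨ True = True
((p → t) ∨ (q → s)) → p = True → False = False
¬(((p → t) ∨ (q → s)) → p) = ¬False = True
¬(((p → t) ∨ (q → s)) → p) ∧ p = True ∧ False = False
p → t = False → True = True
¬(p → t) = ¬True = False
¬(p → t) → p = False → False = True
p ∧ t = False ∧ True = False
p ∧ (p ∧ t) = False ∧ False = False
(¬(p → t) → p) → (p ∧ (p ∧ t)) = True → False = False
(¬(((p → t) ∨ (q → s)) → p) ∧ p) ∨ ((¬(p → t) → p) → (p ∧ (p ∧ t))) = False ∨ False = False
((¬(((p → t) ∨ (q → s)) → p) ∧ p) ∨ ((¬(p → t) → p) → (p ∧ (p ∧ t)))) → s = False → False = True

True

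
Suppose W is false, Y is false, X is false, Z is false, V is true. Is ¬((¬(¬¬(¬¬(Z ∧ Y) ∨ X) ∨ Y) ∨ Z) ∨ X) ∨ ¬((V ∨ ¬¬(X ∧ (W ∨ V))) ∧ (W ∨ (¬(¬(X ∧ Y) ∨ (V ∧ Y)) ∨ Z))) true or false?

Substituting W=False, Y=False, X=False, Z=False, V=True:
Z ∧ Y = False ∧ False = False
¬(Z ∧ Y) = ¬False = True
¬¬(Z ∧ Y) = ¬True = False
¬¬(Z ∧ Y) ∨ X = False ∨ False = False
¬(¬¬(Z ∧ Y) ∨ X) = ¬False = True
¬¬(¬¬(Z ∧ Y) ∨ X) = ¬True = False
¬¬(¬¬(Z ∧ Y) ∨ X) ∨ Y = False ∨ False = False
¬(¬¬(¬¬(Z ∧ Y) ∨ X) ∨ Y) = ¬False = True
¬(¬¬(¬¬(Z ∧ Y) ∨ X) ∨ Y) ∨ Z = True ∨ False = True
(¬(¬¬(¬¬(Z ∧ Y) ∨ X) ∨ Y) ∨ Z) ∨ X = True ∨ False = True
¬((¬(¬¬(¬¬(Z ∧ Y) ∨ X) ∨ Y) ∨ Z) ∨ X) = ¬True = False
W ∨ V = False ∨ True = True
X ∧ (W ∨ V) = False ∧ True = False
¬(X ∧ (W ∨ V)) = ¬False = True
¬¬(X ∧ (W ∨ V)) = ¬True = False
V ∨ ¬¬(X ∧ (W ∨ V)) = True ∨ False = True
X ∧ Y = False ∧ False = False
¬(X ∧ Y) = ¬False = True
V ∧ Y = True ∧ False = False
¬(X ∧ Y) ∨ (V ∧ Y) = True ∨ False = True
¬(¬(X ∧ Y) ∨ (V ∧ Y)) = ¬True = False
¬(¬(X ∧ Y) ∨ (V ∧ Y)) ∨ Z = False ∨ False = False
W ∨ (¬(¬(X ∧ Y) ∨ (V ∧ Y)) ∨ Z) = False ∨ False = False
(V ∨ ¬¬(X ∧ (W ∨ V))) ∧ (W ∨ (¬(¬(X ∧ Y) ∨ (V ∧ Y)) ∨ Z)) = True ∧ False = False
¬((V ∨ ¬¬(X ∧ (W ∨ V))) ∧ (W ∨ (¬(¬(X ∧ Y) ∨ (V ∧ Y)) ∨ Z))) = ¬False = True
¬((¬(¬¬(¬¬(Z ∧ Y) ∨ X) ∨ Y) ∨ Z) ∨ X) ∨ ¬((V ∨ ¬¬(X ∧ (W ∨ V))) ∧ (W ∨ (¬(¬(X ∧ Y) ∨ (V ∧ Y)) ∨ Z))) = False ∨ True = True

True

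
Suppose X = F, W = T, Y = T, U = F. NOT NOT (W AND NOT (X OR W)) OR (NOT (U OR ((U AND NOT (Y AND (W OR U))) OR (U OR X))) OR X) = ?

X OR W = F OR T = T
NOT (X OR W) = NOT T = F
W AND NOT (X OR W) = T AND F = F
NOT (W AND NOT (X OR W)) = NOT F = T
NOT NOT (W AND NOT (X OR W)) = NOT T = F
W OR U = T OR F = T
Y AND (W OR U) = T AND T = T
NOT (Y AND (W OR U)) = NOT T = F
U AND NOT (Y AND (W OR U)) = F AND F = F
U OR X = F OR F = F
(U AND NOT (Y AND (W OR U))) OR (U OR X) = F OR F = F
U OR ((U AND NOT (Y AND (W OR U))) OR (U OR X)) = F OR F = F
NOT (U OR ((U AND NOT (Y AND (W OR U))) OR (U OR X))) = NOT F = T
NOT (U OR ((U AND NOT (Y AND (W OR U))) OR (U OR X))) OR X = T OR F = T
NOT NOT (W AND NOT (X OR W)) OR (NOT (U OR ((U AND NOT (Y AND (W OR U))) OR (U OR X))) OR X) = F OR T = T

T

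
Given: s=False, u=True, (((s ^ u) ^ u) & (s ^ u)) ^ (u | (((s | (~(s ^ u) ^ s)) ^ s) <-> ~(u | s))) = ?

s ^ u = False ^ True = True
(s ^ u) ^ u = True ^ True = False
s ^ u = False ^ True = True
((s ^ u) ^ u) & (s ^ u) = False & True = False
s ^ u = False ^ True = True
~(s ^ u) = ~True = False
~(s ^ u) ^ s = False ^ False = False
s | (~(s ^ u) ^ s) = False | False = False
(s | (~(s ^ u) ^ s)) ^ s = False ^ False = False
u | s = True | False = True
~(u | s) = ~True = False
((s | (~(s ^ u) ^ s)) ^ s) <-> ~(u | s) = False <-> False = True
u | (((s | (~(s ^ u) ^ s)) ^ s) <-> ~(u | s)) = True | True = True
(((s ^ u) ^ u) & (s ^ u)) ^ (u | (((s | (~(s ^ u) ^ s)) ^ s) <-> ~(u | s))) = False ^ True = True

True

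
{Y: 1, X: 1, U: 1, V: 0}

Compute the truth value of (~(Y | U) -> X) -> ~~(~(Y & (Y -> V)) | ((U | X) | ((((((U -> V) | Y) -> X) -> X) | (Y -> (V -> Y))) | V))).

1

Y | U = 1 | 1 = 1
~(Y | U) = ~1 = 0
~(Y | U) -> X = 0 -> 1 = 1
Y -> V = 1 -> 0 = 0
Y & (Y -> V) = 1 & 0 = 0
~(Y & (Y -> V)) = ~0 = 1
U | X = 1 | 1 = 1
U -> V = 1 -> 0 = 0
(U -> V) | Y = 0 | 1 = 1
((U -> V) | Y) -> X = 1 -> 1 = 1
(((U -> V) | Y) -> X) -> X = 1 -> 1 = 1
V -> Y = 0 -> 1 = 1
Y -> (V -> Y) = 1 -> 1 = 1
((((U -> V) | Y) -> X) -> X) | (Y -> (V -> Y)) = 1 | 1 = 1
(((((U -> V) | Y) -> X) -> X) | (Y -> (V -> Y))) | V = 1 | 0 = 1
(U | X) | ((((((U -> V) | Y) -> X) -> X) | (Y -> (V -> Y))) | V) = 1 | 1 = 1
~(Y & (Y -> V)) | ((U | X) | ((((((U -> V) | Y) -> X) -> X) | (Y -> (V -> Y))) | V)) = 1 | 1 = 1
~(~(Y & (Y -> V)) | ((U | X) | ((((((U -> V) | Y) -> X) -> X) | (Y -> (V -> Y))) | V))) = ~1 = 0
~~(~(Y & (Y -> V)) | ((U | X) | ((((((U -> V) | Y) -> X) -> X) | (Y -> (V -> Y))) | V))) = ~0 = 1
(~(Y | U) -> X) -> ~~(~(Y & (Y -> V)) | ((U | X) | ((((((U -> V) | Y) -> X) -> X) | (Y -> (V -> Y))) | V))) = 1 -> 1 = 1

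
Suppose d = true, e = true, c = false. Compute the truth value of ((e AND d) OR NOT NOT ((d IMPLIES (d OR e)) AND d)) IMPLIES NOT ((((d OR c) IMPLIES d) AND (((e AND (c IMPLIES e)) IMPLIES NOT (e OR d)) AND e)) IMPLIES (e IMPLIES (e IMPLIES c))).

false

e AND d = true AND true = true
d OR e = true OR true = true
d IMPLIES (d OR e) = true IMPLIES true = true
(d IMPLIES (d OR e)) AND d = true AND true = true
NOT ((d IMPLIES (d OR e)) AND d) = NOT true = false
NOT NOT ((d IMPLIES (d OR e)) AND d) = NOT false = true
(e AND d) OR NOT NOT ((d IMPLIES (d OR e)) AND d) = true OR true = true
d OR c = true OR false = true
(d OR c) IMPLIES d = true IMPLIES true = true
c IMPLIES e = false IMPLIES true = true
e AND (c IMPLIES e) = true AND true = true
e OR d = true OR true = true
NOT (e OR d) = NOT true = false
(e AND (c IMPLIES e)) IMPLIES NOT (e OR d) = true IMPLIES false = false
((e AND (c IMPLIES e)) IMPLIES NOT (e OR d)) AND e = false AND true = false
((d OR c) IMPLIES d) AND (((e AND (c IMPLIES e)) IMPLIES NOT (e OR d)) AND e) = true AND false = false
e IMPLIES c = true IMPLIES false = false
e IMPLIES (e IMPLIES c) = true IMPLIES false = false
(((d OR c) IMPLIES d) AND (((e AND (c IMPLIES e)) IMPLIES NOT (e OR d)) AND e)) IMPLIES (e IMPLIES (e IMPLIES c)) = false IMPLIES false = true
NOT ((((d OR c) IMPLIES d) AND (((e AND (c IMPLIES e)) IMPLIES NOT (e OR d)) AND e)) IMPLIES (e IMPLIES (e IMPLIES c))) = NOT true = false
((e AND d) OR NOT NOT ((d IMPLIES (d OR e)) AND d)) IMPLIES NOT ((((d OR c) IMPLIES d) AND (((e AND (c IMPLIES e)) IMPLIES NOT (e OR d)) AND e)) IMPLIES (e IMPLIES (e IMPLIES c))) = true IMPLIES false = false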